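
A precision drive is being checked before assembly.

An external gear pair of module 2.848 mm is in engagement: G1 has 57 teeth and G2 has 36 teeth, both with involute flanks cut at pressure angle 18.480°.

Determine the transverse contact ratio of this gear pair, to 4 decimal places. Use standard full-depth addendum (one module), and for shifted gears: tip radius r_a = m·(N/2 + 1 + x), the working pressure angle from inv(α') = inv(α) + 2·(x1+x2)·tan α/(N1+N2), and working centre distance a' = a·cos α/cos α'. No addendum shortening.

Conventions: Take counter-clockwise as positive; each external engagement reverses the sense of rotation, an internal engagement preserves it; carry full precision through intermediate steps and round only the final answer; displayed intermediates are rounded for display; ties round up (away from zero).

1.8178

class = single-mesh tooth geometry [involute pair 57T × 36T, m = 2.848]
base radii: r_b1 = 76.982520, r_b2 = 48.620539
tip radii: r_a1 = 84.016000, r_a2 = 54.112000
no profile shift: α' = α, a' = a
action lengths: √(r_a1²−r_b1²) = 33.650853, √(r_a2²−r_b2²) = 23.751879
base pitch p_b = π·m·cos α = 8.485885
CR = (33.650853 + 23.751879 − 132.432000·sin 18.48000°)/8.485885 = 1.817758
contact ratio ≈ 1.8178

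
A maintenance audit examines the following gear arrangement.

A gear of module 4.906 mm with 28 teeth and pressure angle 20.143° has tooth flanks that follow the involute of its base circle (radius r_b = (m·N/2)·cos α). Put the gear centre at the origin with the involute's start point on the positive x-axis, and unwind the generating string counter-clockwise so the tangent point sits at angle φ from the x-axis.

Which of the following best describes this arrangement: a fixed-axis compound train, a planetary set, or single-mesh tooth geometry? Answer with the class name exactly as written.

single-mesh involute tooth geometry (28T wheel at module 4.906)
classification: single-mesh tooth geometry

single-mesh tooth geometry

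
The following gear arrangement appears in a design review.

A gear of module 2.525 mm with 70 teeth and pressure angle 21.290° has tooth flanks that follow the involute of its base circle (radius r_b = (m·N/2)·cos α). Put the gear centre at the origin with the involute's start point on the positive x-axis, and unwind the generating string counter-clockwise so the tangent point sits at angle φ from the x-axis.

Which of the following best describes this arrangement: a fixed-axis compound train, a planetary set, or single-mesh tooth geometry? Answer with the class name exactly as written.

single-mesh tooth geometry

topology: single-mesh involute geometry — m = 2.525, N = 70
classification: single-mesh tooth geometry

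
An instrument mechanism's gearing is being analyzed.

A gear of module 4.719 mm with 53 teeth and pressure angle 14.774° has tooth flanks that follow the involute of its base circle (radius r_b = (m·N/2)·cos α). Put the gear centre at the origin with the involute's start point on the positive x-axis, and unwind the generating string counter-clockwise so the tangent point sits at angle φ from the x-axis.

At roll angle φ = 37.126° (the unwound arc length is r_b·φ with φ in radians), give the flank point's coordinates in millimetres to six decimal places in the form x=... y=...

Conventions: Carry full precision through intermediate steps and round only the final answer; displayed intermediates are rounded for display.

topology: single-mesh involute geometry — m = 4.719, N = 53
pitch radius r_p = m·N/2 = 4.719·53/2 = 125.053500
base radius r_b = r_p·cos α = 125.053500·cos 14.774° = 120.919132
roll angle φ = 37.126° = 0.64797094 rad
x = r_b·(cos φ + φ·sin φ) = 143.701004
y = r_b·(sin φ − φ·cos φ) = 10.512234

x=143.701004 y=10.512234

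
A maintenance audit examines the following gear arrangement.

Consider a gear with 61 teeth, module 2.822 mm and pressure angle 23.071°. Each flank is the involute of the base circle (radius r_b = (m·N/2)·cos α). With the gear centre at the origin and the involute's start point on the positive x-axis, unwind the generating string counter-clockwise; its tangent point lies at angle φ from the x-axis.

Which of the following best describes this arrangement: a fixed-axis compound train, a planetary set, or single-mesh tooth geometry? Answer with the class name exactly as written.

single-mesh tooth geometry

recognized (one wheel, involute flank): single-mesh tooth geometry, m = 2.822, N = 61
classification: single-mesh tooth geometry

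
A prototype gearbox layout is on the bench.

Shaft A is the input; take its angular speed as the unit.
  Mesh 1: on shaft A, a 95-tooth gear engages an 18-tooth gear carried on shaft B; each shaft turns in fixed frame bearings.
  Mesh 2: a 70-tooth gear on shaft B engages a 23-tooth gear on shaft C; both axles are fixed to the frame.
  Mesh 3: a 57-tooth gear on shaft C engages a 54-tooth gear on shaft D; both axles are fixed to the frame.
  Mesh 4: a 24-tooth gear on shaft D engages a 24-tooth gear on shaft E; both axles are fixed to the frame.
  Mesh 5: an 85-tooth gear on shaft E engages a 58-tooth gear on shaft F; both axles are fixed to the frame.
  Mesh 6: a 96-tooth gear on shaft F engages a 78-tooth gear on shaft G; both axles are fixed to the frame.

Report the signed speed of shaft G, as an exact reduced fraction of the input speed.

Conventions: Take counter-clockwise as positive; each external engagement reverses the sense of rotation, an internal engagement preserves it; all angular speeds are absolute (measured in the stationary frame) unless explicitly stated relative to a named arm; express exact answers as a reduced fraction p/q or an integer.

6-mesh fixed-axis compound train (all bearings frame-fixed)
mesh 1 [95T→18T]: |ω|/ω_in = 1×95/18 = 95/18, sense flips to −
mesh 2 [70T→23T]: |ω|/ω_in = (95/18)×70/23 = 3325/207, sense flips to +
mesh 3 [57T→54T]: |ω|/ω_in = (3325/207)×57/54 = 63175/3726, sense flips to −
mesh 4 [24T→24T]: |ω|/ω_in = (63175/3726)×24/24 = 63175/3726, sense flips to +
mesh 5 [85T→58T]: |ω|/ω_in = (63175/3726)×85/58 = 5369875/216108, sense flips to −
mesh 6 [96T→78T]: |ω|/ω_in = (5369875/216108)×96/78 = 21479500/702351, sense flips to +
signed output speed (× input speed) = 21479500/702351

21479500/702351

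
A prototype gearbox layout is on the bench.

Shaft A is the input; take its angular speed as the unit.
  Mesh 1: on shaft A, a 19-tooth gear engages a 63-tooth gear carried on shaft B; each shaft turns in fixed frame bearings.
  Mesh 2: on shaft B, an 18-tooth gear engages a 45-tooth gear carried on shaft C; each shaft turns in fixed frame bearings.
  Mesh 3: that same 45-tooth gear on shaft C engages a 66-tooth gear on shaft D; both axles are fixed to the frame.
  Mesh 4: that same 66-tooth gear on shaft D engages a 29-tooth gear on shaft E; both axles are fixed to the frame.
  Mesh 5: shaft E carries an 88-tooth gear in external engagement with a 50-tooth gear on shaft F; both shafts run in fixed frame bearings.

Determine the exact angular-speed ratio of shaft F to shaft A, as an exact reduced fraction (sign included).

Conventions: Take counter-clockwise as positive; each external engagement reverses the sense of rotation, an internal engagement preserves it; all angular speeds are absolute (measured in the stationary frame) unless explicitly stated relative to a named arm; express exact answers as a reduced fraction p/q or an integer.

class = fixed-axis compound train [5 meshes; 5 ratios multiply, 5 sense flips]
mesh 1 [19T→63T]: running ratio 19/63, sense −
mesh 2 [18T→45T]: running ratio 38/315, sense +
mesh 3 [45T→66T]: running ratio 19/231, sense −
mesh 4 [66T→29T]: running ratio 38/203, sense +
mesh 5 [88T→50T]: running ratio 1672/5075, sense −
ω_out/ω_in = -1672/5075

-1672/5075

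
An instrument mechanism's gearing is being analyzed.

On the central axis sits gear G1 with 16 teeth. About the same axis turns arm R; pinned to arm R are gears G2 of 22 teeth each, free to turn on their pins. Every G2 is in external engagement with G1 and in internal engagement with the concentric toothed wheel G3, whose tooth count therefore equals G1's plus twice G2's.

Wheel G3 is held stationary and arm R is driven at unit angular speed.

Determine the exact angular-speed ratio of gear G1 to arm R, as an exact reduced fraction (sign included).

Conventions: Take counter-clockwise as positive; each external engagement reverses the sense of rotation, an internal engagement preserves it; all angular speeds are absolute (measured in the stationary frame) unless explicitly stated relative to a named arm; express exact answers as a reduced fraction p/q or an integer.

19/4

recognized (axles ride arm R): planetary set, 16/22/60 teeth
ring teeth: 16 + 2·22 = 60
16(ω_sun−ω_arm) = −60(ω_ring−ω_arm),  ω_ring = 0, ω_arm = 1
ω_sun = 1 − (60/16)(0−1) = 19/4
ω_out/ω_in = 19/4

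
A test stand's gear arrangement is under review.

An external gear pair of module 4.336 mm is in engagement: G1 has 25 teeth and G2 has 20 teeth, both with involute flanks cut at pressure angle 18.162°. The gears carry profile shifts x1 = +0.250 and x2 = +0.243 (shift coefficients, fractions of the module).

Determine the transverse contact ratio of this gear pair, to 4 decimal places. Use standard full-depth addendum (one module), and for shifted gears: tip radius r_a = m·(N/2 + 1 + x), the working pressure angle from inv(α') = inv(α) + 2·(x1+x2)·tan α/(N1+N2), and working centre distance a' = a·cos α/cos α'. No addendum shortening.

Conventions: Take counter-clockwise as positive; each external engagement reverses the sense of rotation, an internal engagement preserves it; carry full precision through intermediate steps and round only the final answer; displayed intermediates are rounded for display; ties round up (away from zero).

recognized (one external pair, fixed centres): single-mesh tooth geometry, m = 4.336, N1 = 25, N2 = 20
base radii: r_b1 = 51.499701, r_b2 = 41.199761
tip radii: r_a1 = 59.620000, r_a2 = 48.749648
inv(α') = inv(18.162°) + 2·(+0.250+0.243)·tan α/(25+20) = 0.01824972  ⇒  α' = 21.34555°
a' = a·cos α / cos α' = 97.5600·cos 18.162°/cos 21.34555° = 99.526789
action lengths: √(r_a1²−r_b1²) = 30.038728, √(r_a2²−r_b2²) = 26.059698
base pitch p_b = π·m·cos α = 12.943287
CR = (30.038728 + 26.059698 − 99.526789·sin 21.34555°)/12.943287 = 1.535273
contact ratio ≈ 1.5353

1.5353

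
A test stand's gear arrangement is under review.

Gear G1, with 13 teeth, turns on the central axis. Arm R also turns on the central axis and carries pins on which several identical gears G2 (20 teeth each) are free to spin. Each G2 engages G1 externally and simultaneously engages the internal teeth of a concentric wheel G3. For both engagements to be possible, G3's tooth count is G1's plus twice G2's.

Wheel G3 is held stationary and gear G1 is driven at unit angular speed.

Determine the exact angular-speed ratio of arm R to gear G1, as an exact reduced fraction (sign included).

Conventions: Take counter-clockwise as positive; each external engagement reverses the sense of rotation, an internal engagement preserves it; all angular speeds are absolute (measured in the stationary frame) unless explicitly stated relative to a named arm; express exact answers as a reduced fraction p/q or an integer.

class = planetary set [G3 = 13+2·20 = 53; Willis about the carrier]
ring teeth: 13 + 2·20 = 53
13(ω_sun−ω_arm) = −53(ω_ring−ω_arm),  ω_ring = 0, ω_sun = 1
13(1−ω_arm) = −53(0−ω_arm)  ⇒  66·ω_arm = 13  ⇒  ω_arm = 13/66
ω_out/ω_in = 13/66

13/66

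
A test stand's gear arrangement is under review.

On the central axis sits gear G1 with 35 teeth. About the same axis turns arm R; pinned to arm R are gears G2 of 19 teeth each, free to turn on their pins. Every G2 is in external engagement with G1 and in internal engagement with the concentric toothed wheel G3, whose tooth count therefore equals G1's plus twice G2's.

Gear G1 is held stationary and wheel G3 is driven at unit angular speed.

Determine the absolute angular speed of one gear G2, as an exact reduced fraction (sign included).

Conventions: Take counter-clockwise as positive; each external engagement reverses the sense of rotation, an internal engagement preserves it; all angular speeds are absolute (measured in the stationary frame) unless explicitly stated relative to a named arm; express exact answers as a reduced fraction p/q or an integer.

planetary set (35T centre, 19T on arm, 73T internal) — Willis relation
ring teeth: 35 + 2·19 = 73
35(ω_sun−ω_arm) = −73(ω_ring−ω_arm),  ω_sun = 0, ω_ring = 1
35(0−ω_arm) = −73(1−ω_arm)  ⇒  108·ω_arm = 73  ⇒  ω_arm = 73/108
sun–planet mesh: 35·(0−73/108) = −19·(ω_p−ω_arm)  ⇒  ω_p−ω_arm = 2555/2052
ω_p = 73/108 + 2555/2052 = 73/38
exact speed ratio = 73/38

73/38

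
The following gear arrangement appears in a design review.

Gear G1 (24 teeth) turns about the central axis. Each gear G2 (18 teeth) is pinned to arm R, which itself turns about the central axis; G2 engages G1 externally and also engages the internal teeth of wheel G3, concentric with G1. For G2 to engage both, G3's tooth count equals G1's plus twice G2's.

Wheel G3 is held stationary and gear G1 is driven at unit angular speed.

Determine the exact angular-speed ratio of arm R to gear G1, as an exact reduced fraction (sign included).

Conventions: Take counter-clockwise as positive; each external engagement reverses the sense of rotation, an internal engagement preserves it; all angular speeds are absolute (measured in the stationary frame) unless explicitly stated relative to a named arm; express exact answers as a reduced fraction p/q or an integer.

2/7

planetary set (24T centre, 18T on arm, 60T internal) — Willis relation
ring teeth: 24 + 2·18 = 60
24(ω_sun−ω_arm) = −60(ω_ring−ω_arm),  ω_ring = 0, ω_sun = 1
24(1−ω_arm) = −60(0−ω_arm)  ⇒  84·ω_arm = 24  ⇒  ω_arm = 2/7
ω_out/ω_in = 2/7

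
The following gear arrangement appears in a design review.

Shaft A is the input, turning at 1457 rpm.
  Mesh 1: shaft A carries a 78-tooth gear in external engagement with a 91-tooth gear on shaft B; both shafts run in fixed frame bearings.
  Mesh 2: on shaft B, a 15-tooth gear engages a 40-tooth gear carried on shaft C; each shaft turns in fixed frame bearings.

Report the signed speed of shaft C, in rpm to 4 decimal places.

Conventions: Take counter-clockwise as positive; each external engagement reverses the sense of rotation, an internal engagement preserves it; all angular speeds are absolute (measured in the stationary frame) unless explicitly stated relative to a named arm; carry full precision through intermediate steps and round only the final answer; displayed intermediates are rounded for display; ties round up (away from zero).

+468.3214 rpm

class = fixed-axis compound train [2 meshes; 2 ratios multiply, 2 sense flips]
mesh 1 [78T→91T]: ω = 1457.0000×78/91 = 1248.8571 rpm, sense flips to −
mesh 2 [15T→40T]: ω = 1248.8571×15/40 = 468.3214 rpm, sense flips to +
signed output speed = +468.3214 rpm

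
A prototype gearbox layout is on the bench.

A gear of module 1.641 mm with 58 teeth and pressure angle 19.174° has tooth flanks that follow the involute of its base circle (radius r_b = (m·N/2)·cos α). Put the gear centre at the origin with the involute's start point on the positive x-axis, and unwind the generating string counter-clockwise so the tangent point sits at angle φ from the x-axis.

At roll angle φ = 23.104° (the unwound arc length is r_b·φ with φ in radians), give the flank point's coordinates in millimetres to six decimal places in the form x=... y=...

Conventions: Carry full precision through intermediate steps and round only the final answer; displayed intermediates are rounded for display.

x=48.456233 y=0.966528

recognized (one wheel, involute flank): single-mesh tooth geometry, m = 1.641, N = 58
pitch radius r_p = m·N/2 = 1.641·58/2 = 47.589000
base radius r_b = r_p·cos α = 47.589000·cos 19.174° = 44.949024
roll angle φ = 23.104° = 0.40324087 rad
x = r_b·(cos φ + φ·sin φ) = 48.456233
y = r_b·(sin φ − φ·cos φ) = 0.966528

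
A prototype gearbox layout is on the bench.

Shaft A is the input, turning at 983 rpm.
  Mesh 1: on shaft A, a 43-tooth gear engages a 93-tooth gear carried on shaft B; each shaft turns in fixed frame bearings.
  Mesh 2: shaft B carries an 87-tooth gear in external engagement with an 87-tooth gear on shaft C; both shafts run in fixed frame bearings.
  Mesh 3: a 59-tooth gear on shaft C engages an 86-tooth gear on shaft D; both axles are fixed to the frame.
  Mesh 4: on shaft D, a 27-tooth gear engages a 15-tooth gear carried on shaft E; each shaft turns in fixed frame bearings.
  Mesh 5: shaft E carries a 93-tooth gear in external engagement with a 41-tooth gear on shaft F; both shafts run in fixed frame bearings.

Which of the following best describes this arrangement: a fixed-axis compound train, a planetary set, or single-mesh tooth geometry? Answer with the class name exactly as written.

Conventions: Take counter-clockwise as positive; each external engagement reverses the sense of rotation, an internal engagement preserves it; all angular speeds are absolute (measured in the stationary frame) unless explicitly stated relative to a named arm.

class = fixed-axis compound train [5 meshes; 5 ratios multiply, 5 sense flips]
classification: fixed-axis compound train

fixed-axis compound train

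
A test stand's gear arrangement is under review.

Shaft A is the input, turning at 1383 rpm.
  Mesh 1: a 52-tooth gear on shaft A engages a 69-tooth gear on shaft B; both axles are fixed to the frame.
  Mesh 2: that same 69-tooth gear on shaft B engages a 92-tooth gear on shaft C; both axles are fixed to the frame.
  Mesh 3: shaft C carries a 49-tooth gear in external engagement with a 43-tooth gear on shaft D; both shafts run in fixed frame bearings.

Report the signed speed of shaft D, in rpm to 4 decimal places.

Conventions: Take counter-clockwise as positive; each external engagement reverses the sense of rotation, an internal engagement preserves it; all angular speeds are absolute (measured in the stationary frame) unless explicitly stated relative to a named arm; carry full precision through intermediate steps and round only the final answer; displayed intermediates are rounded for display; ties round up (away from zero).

3-mesh fixed-axis compound train (all bearings frame-fixed)
mesh 1 [52T→69T]: ω = 1383.0000×52/69 = 1042.2609 rpm, sense flips to −
mesh 2 [69T→92T]: ω = 1042.2609×69/92 = 781.6957 rpm, sense flips to +
mesh 3 [49T→43T]: ω = 781.6957×49/43 = 890.7695 rpm, sense flips to −
signed output speed = -890.7695 rpm

-890.7695 rpm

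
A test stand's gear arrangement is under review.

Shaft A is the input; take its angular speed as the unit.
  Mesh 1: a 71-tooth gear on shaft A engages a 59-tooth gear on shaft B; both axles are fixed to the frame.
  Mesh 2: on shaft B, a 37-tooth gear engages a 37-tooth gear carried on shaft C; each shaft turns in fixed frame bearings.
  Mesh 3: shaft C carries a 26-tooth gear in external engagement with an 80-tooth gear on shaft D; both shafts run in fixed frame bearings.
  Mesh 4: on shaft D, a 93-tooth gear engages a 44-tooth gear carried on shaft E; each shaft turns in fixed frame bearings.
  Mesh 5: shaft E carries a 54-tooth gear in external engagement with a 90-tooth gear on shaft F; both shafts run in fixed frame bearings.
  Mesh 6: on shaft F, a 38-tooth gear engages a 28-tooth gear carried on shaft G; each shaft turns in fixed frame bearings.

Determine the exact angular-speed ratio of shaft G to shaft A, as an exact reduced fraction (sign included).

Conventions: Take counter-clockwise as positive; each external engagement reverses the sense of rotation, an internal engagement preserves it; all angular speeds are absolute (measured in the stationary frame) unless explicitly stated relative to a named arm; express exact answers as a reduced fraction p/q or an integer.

4892823/7268800

class = fixed-axis compound train [6 meshes; 6 ratios multiply, 6 sense flips]
mesh 1 [71T→59T]: running ratio 71/59, sense −
mesh 2 [37T→37T]: running ratio 71/59, sense +
mesh 3 [26T→80T]: running ratio 923/2360, sense −
mesh 4 [93T→44T]: running ratio 85839/103840, sense +
mesh 5 [54T→90T]: running ratio 257517/519200, sense −
mesh 6 [38T→28T]: running ratio 4892823/7268800, sense +
ω_out/ω_in = 4892823/7268800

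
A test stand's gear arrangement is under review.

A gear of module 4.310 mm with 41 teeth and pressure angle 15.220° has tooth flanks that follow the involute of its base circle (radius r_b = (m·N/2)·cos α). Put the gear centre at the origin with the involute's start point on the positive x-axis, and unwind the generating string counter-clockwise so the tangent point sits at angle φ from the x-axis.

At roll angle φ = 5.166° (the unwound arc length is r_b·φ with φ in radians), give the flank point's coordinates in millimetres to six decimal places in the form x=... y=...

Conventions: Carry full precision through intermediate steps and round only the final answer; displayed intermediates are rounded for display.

x=85.601781 y=0.020814

topology: single-mesh involute geometry — m = 4.310, N = 41
pitch radius r_p = m·N/2 = 4.310·41/2 = 88.355000
base radius r_b = r_p·cos α = 88.355000·cos 15.220° = 85.255941
roll angle φ = 5.166° = 0.09016371 rad
x = r_b·(cos φ + φ·sin φ) = 85.601781
y = r_b·(sin φ − φ·cos φ) = 0.020814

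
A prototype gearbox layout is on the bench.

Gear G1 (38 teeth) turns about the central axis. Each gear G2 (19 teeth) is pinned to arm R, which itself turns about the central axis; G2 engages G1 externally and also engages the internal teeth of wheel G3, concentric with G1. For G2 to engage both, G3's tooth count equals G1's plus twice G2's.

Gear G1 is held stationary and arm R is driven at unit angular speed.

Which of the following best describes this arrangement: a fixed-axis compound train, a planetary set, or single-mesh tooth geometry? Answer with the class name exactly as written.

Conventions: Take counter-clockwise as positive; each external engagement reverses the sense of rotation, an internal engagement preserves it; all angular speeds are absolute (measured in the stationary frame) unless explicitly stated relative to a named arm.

planetary set

planetary set (38T centre, 19T on arm, 76T internal) — Willis relation
classification: planetary set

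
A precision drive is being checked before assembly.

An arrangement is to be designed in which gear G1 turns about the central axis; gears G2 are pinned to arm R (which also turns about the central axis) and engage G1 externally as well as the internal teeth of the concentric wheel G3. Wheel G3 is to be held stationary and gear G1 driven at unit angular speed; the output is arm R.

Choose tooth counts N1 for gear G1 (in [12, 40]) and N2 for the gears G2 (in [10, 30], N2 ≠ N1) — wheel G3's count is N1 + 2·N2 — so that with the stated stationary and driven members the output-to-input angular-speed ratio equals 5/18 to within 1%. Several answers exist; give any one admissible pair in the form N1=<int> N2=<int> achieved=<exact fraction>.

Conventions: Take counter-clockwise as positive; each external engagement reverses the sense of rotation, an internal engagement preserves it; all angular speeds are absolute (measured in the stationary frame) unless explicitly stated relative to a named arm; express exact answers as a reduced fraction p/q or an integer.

topology: planetary set — design target 5/18, arm = carrier (Willis)
Willis with ω_ring = 0: ω_arm/ω_sun = N1/(N1+N3); set equal to 5/18  ⇒  N3/N1 = 1/(5/18) − 1 = 13/5
N3 = N1 + 2·N2  ⇒  N2/N1 = (N3/N1 − 1)/2 = (13/5 − 1)/2 = 4/5
smallest multiple with N1 ≥ 12 and N2 ≥ 10: k = 3  ⇒  N1 = 3·5 = 15, N2 = 3·4 = 12 (N1 ≤ 40, N2 ≤ 30, N2 ≠ N1 ✓), N3 = 15 + 2·12 = 39
check: N1/(N1+N3) with N1 = 15, N3 = 39 gives 5/18; |achieved − target| = 0 ≤ 1/360 ✓

N1=15 N2=12 achieved=5/18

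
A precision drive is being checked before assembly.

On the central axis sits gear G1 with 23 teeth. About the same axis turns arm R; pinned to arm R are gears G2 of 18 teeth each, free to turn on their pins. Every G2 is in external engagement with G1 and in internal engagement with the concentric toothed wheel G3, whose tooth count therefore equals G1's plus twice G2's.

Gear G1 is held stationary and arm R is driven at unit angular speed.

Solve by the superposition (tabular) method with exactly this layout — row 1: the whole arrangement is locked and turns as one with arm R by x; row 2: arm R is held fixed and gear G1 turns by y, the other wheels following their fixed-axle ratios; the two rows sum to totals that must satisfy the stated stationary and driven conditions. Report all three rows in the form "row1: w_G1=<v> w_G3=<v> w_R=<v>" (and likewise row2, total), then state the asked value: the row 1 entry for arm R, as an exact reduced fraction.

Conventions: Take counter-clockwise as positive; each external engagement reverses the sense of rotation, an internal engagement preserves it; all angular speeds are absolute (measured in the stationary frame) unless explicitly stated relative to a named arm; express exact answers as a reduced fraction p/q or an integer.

row1: w_G1=1 w_G3=1 w_R=1
row2: w_G1=-1 w_G3=23/59 w_R=0
total: w_G1=0 w_G3=82/59 w_R=1
asked value: 1

recognized (axles ride arm R): planetary set, 23/18/59 teeth
row 1 (train locked, turned with arm): all members turn x
row 2 — arm fixed, fixed-axis ratios: sun y, ring −(23/59)·y, arm 0
boundary: total ω_sun = x + y = 0 and total ω_arm = x = 1  ⇒  y = -1, x = 1
row 2 ring = −(23/59)·(-1) = 23/59
totals (row 1 + row 2): sun 1 + (-1) = 0, ring 1 + 23/59 = 82/59, arm 1 + 0 = 1
asked cell (row1, arm) = 1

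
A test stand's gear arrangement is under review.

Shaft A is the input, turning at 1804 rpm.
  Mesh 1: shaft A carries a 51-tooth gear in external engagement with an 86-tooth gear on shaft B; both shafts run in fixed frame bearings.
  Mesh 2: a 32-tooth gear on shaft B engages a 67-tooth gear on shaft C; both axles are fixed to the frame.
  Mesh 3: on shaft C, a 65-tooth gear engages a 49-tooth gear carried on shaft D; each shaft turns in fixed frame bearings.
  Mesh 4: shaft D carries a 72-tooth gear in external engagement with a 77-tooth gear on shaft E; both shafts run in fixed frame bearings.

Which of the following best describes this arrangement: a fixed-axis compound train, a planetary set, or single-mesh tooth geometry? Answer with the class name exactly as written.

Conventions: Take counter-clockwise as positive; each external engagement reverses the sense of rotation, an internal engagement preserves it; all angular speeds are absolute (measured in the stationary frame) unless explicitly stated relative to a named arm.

4-mesh fixed-axis compound train (all bearings frame-fixed)
classification: fixed-axis compound train

fixed-axis compound train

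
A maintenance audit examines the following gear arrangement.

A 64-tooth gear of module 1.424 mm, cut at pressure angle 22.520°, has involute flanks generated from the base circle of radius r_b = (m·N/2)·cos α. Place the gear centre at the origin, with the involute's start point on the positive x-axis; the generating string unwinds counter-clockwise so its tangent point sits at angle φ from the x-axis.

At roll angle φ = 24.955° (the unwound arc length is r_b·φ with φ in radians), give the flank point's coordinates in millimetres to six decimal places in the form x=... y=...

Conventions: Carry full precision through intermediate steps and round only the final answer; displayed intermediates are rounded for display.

x=45.898459 y=1.137457

class = single-mesh tooth geometry [base-circle involute, m = 1.424, 64T]
pitch radius r_p = m·N/2 = 1.424·64/2 = 45.568000
base radius r_b = r_p·cos α = 45.568000·cos 22.520° = 42.093253
roll angle φ = 24.955° = 0.43554691 rad
x = r_b·(cos φ + φ·sin φ) = 45.898459
y = r_b·(sin φ − φ·cos φ) = 1.137457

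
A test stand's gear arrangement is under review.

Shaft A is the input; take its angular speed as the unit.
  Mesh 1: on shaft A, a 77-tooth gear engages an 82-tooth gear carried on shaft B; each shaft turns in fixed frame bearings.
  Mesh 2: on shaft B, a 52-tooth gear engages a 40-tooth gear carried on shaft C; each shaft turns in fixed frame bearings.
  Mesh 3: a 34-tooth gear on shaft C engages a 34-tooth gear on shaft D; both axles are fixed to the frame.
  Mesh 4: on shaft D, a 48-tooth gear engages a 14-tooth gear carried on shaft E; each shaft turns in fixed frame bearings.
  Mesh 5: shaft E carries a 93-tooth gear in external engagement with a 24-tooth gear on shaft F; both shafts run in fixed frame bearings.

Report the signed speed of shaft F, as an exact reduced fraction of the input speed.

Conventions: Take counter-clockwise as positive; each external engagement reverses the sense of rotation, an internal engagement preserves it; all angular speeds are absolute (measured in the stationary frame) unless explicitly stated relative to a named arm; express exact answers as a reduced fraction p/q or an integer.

5-mesh fixed-axis compound train (all bearings frame-fixed)
mesh 1 [77T→82T]: |ω|/ω_in = 1×77/82 = 77/82, sense flips to −
mesh 2 [52T→40T]: |ω|/ω_in = (77/82)×52/40 = 1001/820, sense flips to +
mesh 3 [34T→34T]: |ω|/ω_in = (1001/820)×34/34 = 1001/820, sense flips to −
mesh 4 [48T→14T]: |ω|/ω_in = (1001/820)×48/14 = 858/205, sense flips to +
mesh 5 [93T→24T]: |ω|/ω_in = (858/205)×93/24 = 13299/820, sense flips to −
signed output speed (× input speed) = -13299/820

-13299/820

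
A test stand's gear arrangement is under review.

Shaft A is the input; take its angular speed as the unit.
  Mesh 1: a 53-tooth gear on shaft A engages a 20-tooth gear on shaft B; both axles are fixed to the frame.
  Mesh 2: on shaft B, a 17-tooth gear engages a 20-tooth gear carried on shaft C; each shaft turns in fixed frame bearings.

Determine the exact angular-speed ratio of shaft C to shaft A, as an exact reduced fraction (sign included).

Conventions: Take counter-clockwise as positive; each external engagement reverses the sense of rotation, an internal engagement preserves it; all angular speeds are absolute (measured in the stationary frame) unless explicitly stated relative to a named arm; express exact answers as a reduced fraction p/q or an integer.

901/400

class = fixed-axis compound train [2 meshes; 2 ratios multiply, 2 sense flips]
mesh 1 [53T→20T]: running ratio 53/20, sense −
mesh 2 [17T→20T]: running ratio 901/400, sense +
ω_out/ω_in = 901/400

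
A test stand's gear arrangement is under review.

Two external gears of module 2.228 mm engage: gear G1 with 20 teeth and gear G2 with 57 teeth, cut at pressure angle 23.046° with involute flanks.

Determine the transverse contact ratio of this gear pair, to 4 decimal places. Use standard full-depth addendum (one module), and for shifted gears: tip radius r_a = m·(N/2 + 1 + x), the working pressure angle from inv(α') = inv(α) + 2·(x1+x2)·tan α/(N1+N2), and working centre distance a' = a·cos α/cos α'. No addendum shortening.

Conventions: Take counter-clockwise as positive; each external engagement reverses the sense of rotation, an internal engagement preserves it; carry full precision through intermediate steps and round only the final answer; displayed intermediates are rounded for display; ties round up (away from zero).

1.5441

topology: single-mesh involute geometry — m = 2.228, 20T/57T pair
base radii: r_b1 = 20.501852, r_b2 = 58.430279
tip radii: r_a1 = 24.508000, r_a2 = 65.726000
no profile shift: α' = α, a' = a
action lengths: √(r_a1²−r_b1²) = 13.428184, √(r_a2²−r_b2²) = 30.096670
base pitch p_b = π·m·cos α = 6.440847
CR = (13.428184 + 30.096670 − 85.778000·sin 23.04600°)/6.440847 = 1.544104
contact ratio ≈ 1.5441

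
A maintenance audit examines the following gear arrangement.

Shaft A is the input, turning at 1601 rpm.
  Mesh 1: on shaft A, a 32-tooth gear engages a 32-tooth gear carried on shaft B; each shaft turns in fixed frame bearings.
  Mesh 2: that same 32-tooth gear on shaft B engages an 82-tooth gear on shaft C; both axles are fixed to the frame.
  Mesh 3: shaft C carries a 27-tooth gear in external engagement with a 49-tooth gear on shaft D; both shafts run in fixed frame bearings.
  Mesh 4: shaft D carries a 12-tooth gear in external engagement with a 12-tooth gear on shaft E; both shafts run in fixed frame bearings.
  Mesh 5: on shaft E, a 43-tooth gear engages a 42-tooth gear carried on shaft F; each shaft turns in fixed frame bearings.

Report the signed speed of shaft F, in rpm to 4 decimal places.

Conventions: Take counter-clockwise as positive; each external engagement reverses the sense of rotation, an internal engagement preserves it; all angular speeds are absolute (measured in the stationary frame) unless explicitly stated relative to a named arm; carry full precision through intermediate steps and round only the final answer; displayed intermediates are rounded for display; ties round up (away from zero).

class = fixed-axis compound train [5 meshes; 5 ratios multiply, 5 sense flips]
mesh 1 [32T→32T]: ω = 1601.0000×32/32 = 1601.0000 rpm, sense flips to −
mesh 2 [32T→82T]: ω = 1601.0000×32/82 = 624.7805 rpm, sense flips to +
mesh 3 [27T→49T]: ω = 624.7805×27/49 = 344.2668 rpm, sense flips to −
mesh 4 [12T→12T]: ω = 344.2668×12/12 = 344.2668 rpm, sense flips to +
mesh 5 [43T→42T]: ω = 344.2668×43/42 = 352.4636 rpm, sense flips to −
signed output speed = -352.4636 rpm

-352.4636 rpm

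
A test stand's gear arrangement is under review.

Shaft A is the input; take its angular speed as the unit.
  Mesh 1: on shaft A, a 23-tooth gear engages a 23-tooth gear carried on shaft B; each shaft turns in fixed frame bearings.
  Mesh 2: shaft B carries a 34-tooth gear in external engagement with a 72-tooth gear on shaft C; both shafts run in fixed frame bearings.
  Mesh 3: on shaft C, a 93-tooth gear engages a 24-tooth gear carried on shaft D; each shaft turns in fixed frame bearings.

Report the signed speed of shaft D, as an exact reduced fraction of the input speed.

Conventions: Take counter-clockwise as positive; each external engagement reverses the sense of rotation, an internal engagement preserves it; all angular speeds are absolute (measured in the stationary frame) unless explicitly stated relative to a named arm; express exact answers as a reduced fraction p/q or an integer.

3-mesh fixed-axis compound train (all bearings frame-fixed)
mesh 1 [23T→23T]: |ω|/ω_in = 1×23/23 = 1, sense flips to −
mesh 2 [34T→72T]: |ω|/ω_in = 1×34/72 = 17/36, sense flips to +
mesh 3 [93T→24T]: |ω|/ω_in = (17/36)×93/24 = 527/288, sense flips to −
signed output speed (× input speed) = -527/288

-527/288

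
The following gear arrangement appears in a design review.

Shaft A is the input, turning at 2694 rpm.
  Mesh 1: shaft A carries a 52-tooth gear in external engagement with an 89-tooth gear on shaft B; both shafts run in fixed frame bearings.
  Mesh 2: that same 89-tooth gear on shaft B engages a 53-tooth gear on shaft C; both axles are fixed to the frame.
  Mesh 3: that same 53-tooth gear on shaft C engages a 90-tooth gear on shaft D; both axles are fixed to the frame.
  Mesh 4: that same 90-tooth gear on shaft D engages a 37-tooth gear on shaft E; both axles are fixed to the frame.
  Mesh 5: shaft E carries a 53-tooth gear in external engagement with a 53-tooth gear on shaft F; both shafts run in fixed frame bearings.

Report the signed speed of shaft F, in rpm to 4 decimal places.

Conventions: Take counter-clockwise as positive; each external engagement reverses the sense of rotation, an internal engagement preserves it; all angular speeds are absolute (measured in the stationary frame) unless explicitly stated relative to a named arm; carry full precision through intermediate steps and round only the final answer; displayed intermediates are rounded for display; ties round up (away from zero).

recognized (6 fixed axles, 5 meshes): fixed-axis compound train
mesh 1 [52T→89T]: ω = 2694.0000×52/89 = 1574.0225 rpm, sense flips to −
mesh 2 [89T→53T]: ω = 1574.0225×89/53 = 2643.1698 rpm, sense flips to +
mesh 3 [53T→90T]: ω = 2643.1698×53/90 = 1556.5333 rpm, sense flips to −
mesh 4 [90T→37T]: ω = 1556.5333×90/37 = 3786.1622 rpm, sense flips to +
mesh 5 [53T→53T]: ω = 3786.1622×53/53 = 3786.1622 rpm, sense flips to −
signed output speed = -3786.1622 rpm

-3786.1622 rpm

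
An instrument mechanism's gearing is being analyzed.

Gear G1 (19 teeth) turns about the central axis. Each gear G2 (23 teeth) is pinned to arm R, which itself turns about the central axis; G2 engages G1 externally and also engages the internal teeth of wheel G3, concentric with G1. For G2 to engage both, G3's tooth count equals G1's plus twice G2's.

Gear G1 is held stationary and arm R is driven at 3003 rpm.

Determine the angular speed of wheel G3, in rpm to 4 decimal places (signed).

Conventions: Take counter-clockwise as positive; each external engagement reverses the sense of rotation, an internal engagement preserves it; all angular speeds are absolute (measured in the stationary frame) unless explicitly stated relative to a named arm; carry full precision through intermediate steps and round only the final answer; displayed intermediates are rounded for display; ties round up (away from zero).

recognized (axles ride arm R): planetary set, 19/23/65 teeth
normalise by the input: solve with ω_arm = 1, then scale by 3003 rpm
ring teeth: 19 + 2·23 = 65
19(ω_sun−ω_arm) = −65(ω_ring−ω_arm),  ω_sun = 0, ω_arm = 1
ω_ring = 1 − (19/65)(0−1) = 84/65
scale: ω_ring = 84/65 × 3003 rpm = +3880.8000 rpm

+3880.8000 rpm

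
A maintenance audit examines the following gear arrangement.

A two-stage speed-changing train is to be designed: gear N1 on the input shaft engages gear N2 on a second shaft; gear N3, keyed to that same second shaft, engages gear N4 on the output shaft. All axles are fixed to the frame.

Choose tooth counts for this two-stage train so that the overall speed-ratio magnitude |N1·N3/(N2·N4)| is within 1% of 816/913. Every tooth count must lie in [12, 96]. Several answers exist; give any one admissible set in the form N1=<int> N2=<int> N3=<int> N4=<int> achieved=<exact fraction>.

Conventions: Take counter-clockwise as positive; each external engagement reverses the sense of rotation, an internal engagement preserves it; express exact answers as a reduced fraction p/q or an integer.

topology: fixed-axis compound train — 2 stages, target 816/913
target = 816/913 in lowest terms: an exact hit needs N1·N3 = k·816 and N2·N4 = k·913 for one integer k, every count in [12, 96]; additionally prefer no 1:1 stage (N1 ≠ N2, N3 ≠ N4)
k = 1: no 1:1-free in-range split of k·816 and k·913 into factor pairs; take k = 2
k = 2: N1·N3 = 1632 = 17·96, N2·N4 = 1826 = 22·83
achieved = 17·96/(22·83) = 816/913; |achieved − target| = 0 ≤ 204/22825 ✓

N1=17 N2=22 N3=96 N4=83 achieved=816/913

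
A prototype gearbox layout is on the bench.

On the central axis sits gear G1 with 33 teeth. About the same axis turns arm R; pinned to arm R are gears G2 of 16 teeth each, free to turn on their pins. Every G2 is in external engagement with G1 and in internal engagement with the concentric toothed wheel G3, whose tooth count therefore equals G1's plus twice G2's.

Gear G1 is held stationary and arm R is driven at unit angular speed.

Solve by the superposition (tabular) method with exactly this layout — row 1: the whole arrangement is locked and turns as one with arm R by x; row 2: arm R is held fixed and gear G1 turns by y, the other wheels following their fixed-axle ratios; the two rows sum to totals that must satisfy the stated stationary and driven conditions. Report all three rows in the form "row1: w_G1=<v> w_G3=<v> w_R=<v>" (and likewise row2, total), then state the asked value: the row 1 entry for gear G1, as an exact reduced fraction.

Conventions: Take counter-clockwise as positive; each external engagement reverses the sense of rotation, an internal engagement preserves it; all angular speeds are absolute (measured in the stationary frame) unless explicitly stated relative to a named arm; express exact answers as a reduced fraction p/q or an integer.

row1: w_G1=1 w_G3=1 w_R=1
row2: w_G1=-1 w_G3=33/65 w_R=0
total: w_G1=0 w_G3=98/65 w_R=1
asked value: 1

planetary set (33T centre, 16T on arm, 65T internal) — Willis relation
row 1: whole set turns with the arm by x
superposition row 2 [arm held]: sun y, ring −(33/65)·y, arm 0
boundary: total ω_sun = x + y = 0 and total ω_arm = x = 1  ⇒  y = -1, x = 1
row 2 ring = −(33/65)·(-1) = 33/65
totals (row 1 + row 2): sun 1 + (-1) = 0, ring 1 + 33/65 = 98/65, arm 1 + 0 = 1
asked cell (row1, sun) = 1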